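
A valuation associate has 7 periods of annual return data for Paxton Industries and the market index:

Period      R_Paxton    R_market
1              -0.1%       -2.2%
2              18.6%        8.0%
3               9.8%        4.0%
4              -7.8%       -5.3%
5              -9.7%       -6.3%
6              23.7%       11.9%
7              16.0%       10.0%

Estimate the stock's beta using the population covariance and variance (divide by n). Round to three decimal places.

1.746

Mean R_i = (-0.1 + 18.6 + 9.8 − 7.8 − 9.7 + 23.7 + 16.0) / 7 = 7.2143%
Mean R_m = (-2.2 + 8.0 + 4.0 − 5.3 − 6.3 + 11.9 + 10.0) / 7 = 2.8714%
Σ(R_i − R̄_i)(R_m − R̄_m) = 587.6929  ⇒  Cov = 587.6929 / 7 = 83.9561
Σ(R_m − R̄_m)² = 336.5143  ⇒  Var(R_m) = 336.5143 / 7 = 48.0735
β = Cov / Var(R_m) = 83.9561 / 48.0735 = 1.7464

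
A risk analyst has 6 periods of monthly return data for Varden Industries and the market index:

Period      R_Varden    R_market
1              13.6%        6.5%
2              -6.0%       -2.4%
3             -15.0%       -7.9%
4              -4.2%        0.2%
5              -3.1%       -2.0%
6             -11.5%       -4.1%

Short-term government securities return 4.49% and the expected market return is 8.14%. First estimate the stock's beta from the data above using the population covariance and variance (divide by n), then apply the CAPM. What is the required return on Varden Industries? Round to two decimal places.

11.80%

Mean R_i = (13.6 − 6.0 − 15.0 − 4.2 − 3.1 − 11.5) / 6 = -4.3667%
Mean R_m = (6.5 − 2.4 − 7.9 + 0.2 − 2.0 − 4.1) / 6 = -1.6167%
Σ(R_i − R̄_i)(R_m − R̄_m) = 231.4533  ⇒  Cov = 231.4533 / 6 = 38.5756
Σ(R_m − R̄_m)² = 115.5883  ⇒  Var(R_m) = 115.5883 / 6 = 19.2647
β = Cov / Var(R_m) = 38.5756 / 19.2647 = 2.0024
MRP = 8.14% − 4.49% = 3.65%
E(R) = R_f + β × MRP = 4.49% + 2.0024 × 3.65% = 11.80%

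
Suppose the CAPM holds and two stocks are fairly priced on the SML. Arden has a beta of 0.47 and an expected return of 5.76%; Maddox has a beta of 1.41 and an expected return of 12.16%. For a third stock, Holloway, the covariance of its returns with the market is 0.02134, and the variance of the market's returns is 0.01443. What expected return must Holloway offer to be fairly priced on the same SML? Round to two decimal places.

MRP = (12.16% − 5.76%) / (1.41 − 0.47) = 6.8085%
R_f = 5.76% − 0.47 × 6.8085% = 2.5600%
β_Holloway = Cov / Var(R_m) = 0.02134 / 0.01443 = 1.4789
E(R_Holloway) = R_f + β × MRP = 2.5600% + 1.4789 × 6.8085% = 12.63%

12.63%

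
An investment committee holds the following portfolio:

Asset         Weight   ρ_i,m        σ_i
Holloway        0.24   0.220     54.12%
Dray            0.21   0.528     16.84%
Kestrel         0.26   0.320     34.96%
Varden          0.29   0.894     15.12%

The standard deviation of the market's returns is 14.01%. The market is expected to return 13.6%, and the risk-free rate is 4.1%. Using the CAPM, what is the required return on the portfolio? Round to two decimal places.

β_Holloway = 0.220 × 54.12% / 14.01% = 0.8499
β_Dray = 0.528 × 16.84% / 14.01% = 0.6347
β_Kestrel = 0.320 × 34.96% / 14.01% = 0.7985
β_Varden = 0.894 × 15.12% / 14.01% = 0.9648
β_P = Σ w_i β_i = 0.24×0.8499 + 0.21×0.6347 + 0.26×0.7985 + 0.29×0.9648 = 0.8247
MRP = 13.6% − 4.1% = 9.50%
E(R_P) = R_f + β_P × MRP = 4.1% + 0.8247 × 9.5% = 11.93%

11.93%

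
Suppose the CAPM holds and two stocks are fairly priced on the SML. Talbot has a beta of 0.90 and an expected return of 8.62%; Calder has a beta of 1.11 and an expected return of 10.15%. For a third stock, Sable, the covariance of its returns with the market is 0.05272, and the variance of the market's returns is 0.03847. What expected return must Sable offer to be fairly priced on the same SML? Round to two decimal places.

12.05%

MRP = (10.15% − 8.62%) / (1.11 − 0.90) = 7.2857%
R_f = 8.62% − 0.90 × 7.2857% = 2.0629%
β_Sable = Cov / Var(R_m) = 0.05272 / 0.03847 = 1.3704
E(R_Sable) = R_f + β × MRP = 2.0629% + 1.3704 × 7.2857% = 12.05%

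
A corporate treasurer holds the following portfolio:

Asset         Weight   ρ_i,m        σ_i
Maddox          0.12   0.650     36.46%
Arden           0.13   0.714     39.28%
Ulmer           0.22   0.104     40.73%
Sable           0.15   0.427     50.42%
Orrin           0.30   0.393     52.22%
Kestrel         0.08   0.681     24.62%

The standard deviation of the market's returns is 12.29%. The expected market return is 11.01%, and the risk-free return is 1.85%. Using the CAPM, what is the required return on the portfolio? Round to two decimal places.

15.38%

β_Maddox = 0.650 × 36.46% / 12.29% = 1.9283
β_Arden = 0.714 × 39.28% / 12.29% = 2.2820
β_Ulmer = 0.104 × 40.73% / 12.29% = 0.3447
β_Sable = 0.427 × 50.42% / 12.29% = 1.7518
β_Orrin = 0.393 × 52.22% / 12.29% = 1.6699
β_Kestrel = 0.681 × 24.62% / 12.29% = 1.3642
β_P = Σ w_i β_i = 0.12×1.9283 + 0.13×2.2820 + 0.22×0.3447 + 0.15×1.7518 + 0.30×1.6699 + 0.08×1.3642 = 1.4768
MRP = 11.01% − 1.85% = 9.16%
E(R_P) = R_f + β_P × MRP = 1.85% + 1.4768 × 9.16% = 15.38%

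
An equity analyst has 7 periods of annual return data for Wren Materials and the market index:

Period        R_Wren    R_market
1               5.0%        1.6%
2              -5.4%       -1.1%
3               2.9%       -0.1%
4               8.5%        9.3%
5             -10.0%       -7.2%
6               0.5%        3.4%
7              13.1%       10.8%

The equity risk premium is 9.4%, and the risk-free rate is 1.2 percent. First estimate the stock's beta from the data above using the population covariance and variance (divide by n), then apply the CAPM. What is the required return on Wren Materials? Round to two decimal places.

12.34%

Mean R_i = (5.0 − 5.4 + 2.9 + 8.5 − 10.0 + 0.5 + 13.1) / 7 = 2.0857%
Mean R_m = (1.6 − 1.1 − 0.1 + 9.3 − 7.2 + 3.4 + 10.8) / 7 = 2.3857%
Σ(R_i − R̄_i)(R_m − R̄_m) = 273.0486  ⇒  Cov = 273.0486 / 7 = 39.0069
Σ(R_m − R̄_m)² = 230.4686  ⇒  Var(R_m) = 230.4686 / 7 = 32.9241
β = Cov / Var(R_m) = 39.0069 / 32.9241 = 1.1848
E(R) = R_f + β × MRP = 1.2% + 1.1848 × 9.4% = 12.34%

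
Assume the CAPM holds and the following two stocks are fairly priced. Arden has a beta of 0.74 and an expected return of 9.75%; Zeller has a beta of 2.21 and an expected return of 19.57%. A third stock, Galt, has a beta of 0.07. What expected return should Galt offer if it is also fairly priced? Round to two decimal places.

MRP (SML slope) = (19.57% − 9.75%) / (2.21 − 0.74) = 9.82% / 1.47 = 6.6803%
R_f (intercept) = 9.75% − 0.74 × 6.6803% = 4.8066%
E(R_Galt) = R_f + β × MRP = 4.8066% + 0.07 × 6.6803% = 5.27%

5.27%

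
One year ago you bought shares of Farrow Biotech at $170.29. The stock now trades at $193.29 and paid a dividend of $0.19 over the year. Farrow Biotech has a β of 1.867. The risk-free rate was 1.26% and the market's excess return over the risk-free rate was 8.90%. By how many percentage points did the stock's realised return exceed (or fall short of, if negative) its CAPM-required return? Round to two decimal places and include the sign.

-4.26%

Realised HPR = (P1 + D1 − P0) / P0 = (193.29 + 0.19 − 170.29) / 170.29 = 23.19 / 170.29 = 13.6179%
CAPM required = R_f + β·MRP = 1.26% + 1.867 × 8.90% = 17.87630%
α = realised − required = 13.6179% − 17.87630% = -4.26%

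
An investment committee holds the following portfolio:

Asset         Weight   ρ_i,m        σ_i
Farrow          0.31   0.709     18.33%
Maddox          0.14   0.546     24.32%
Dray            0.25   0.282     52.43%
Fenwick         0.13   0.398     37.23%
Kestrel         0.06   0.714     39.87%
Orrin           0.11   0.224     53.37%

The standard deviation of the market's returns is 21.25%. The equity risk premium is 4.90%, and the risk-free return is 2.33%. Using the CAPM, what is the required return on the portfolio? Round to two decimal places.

5.68%

β_Farrow = 0.709 × 18.33% / 21.25% = 0.6116
β_Maddox = 0.546 × 24.32% / 21.25% = 0.6249
β_Dray = 0.282 × 52.43% / 21.25% = 0.6958
β_Fenwick = 0.398 × 37.23% / 21.25% = 0.6973
β_Kestrel = 0.714 × 39.87% / 21.25% = 1.3396
β_Orrin = 0.224 × 53.37% / 21.25% = 0.5626
β_P = Σ w_i β_i = 0.31×0.6116 + 0.14×0.6249 + 0.25×0.6958 + 0.13×0.6973 + 0.06×1.3396 + 0.11×0.5626 = 0.6839
E(R_P) = R_f + β_P × MRP = 2.33% + 0.6839 × 4.90% = 5.68%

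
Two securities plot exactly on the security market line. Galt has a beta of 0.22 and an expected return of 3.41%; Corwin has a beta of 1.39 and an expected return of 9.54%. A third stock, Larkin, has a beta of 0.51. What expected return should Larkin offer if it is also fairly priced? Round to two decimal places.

4.93%

MRP (SML slope) = (9.54% − 3.41%) / (1.39 − 0.22) = 6.13% / 1.17 = 5.2393%
R_f (intercept) = 3.41% − 0.22 × 5.2393% = 2.2574%
E(R_Larkin) = R_f + β × MRP = 2.2574% + 0.51 × 5.2393% = 4.93%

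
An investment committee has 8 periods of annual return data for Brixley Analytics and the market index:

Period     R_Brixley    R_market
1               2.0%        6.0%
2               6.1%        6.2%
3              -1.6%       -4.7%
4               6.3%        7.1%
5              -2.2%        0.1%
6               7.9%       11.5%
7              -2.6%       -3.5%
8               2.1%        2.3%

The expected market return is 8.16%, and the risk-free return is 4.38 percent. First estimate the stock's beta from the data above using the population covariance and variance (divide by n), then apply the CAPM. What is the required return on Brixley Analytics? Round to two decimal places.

Mean R_i = (2.0 + 6.1 − 1.6 + 6.3 − 2.2 + 7.9 − 2.6 + 2.1) / 8 = 2.2500%
Mean R_m = (6.0 + 6.2 − 4.7 + 7.1 + 0.1 + 11.5 − 3.5 + 2.3) / 8 = 3.1250%
Σ(R_i − R̄_i)(R_m − R̄_m) = 150.3800  ⇒  Cov = 150.3800 / 8 = 18.7975
Σ(R_m − R̄_m)² = 218.6150  ⇒  Var(R_m) = 218.6150 / 8 = 27.3269
β = Cov / Var(R_m) = 18.7975 / 27.3269 = 0.6879
MRP = 8.16% − 4.38% = 3.78%
E(R) = R_f + β × MRP = 4.38% + 0.6879 × 3.78% = 6.98%

6.98%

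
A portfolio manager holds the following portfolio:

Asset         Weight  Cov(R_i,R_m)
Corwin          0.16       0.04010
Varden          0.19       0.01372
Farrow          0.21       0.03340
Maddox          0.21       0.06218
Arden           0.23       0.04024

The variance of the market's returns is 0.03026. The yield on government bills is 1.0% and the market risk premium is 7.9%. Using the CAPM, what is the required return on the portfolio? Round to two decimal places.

11.01%

β_Corwin = 0.04010 / 0.03026 = 1.3252
β_Varden = 0.01372 / 0.03026 = 0.4534
β_Farrow = 0.03340 / 0.03026 = 1.1038
β_Maddox = 0.06218 / 0.03026 = 2.0549
β_Arden = 0.04024 / 0.03026 = 1.3298
β_P = Σ w_i β_i = 0.16×1.3252 + 0.19×0.4534 + 0.21×1.1038 + 0.21×2.0549 + 0.23×1.3298 = 1.2674
E(R_P) = R_f + β_P × MRP = 1.0% + 1.2674 × 7.9% = 11.01%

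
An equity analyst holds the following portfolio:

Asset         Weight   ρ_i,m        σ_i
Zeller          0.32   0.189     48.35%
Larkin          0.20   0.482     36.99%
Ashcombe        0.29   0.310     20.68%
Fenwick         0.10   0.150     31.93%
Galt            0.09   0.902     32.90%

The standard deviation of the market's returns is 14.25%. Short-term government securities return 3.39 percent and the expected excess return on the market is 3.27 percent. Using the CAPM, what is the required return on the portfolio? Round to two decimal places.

β_Zeller = 0.189 × 48.35% / 14.25% = 0.6413
β_Larkin = 0.482 × 36.99% / 14.25% = 1.2512
β_Ashcombe = 0.310 × 20.68% / 14.25% = 0.4499
β_Fenwick = 0.150 × 31.93% / 14.25% = 0.3361
β_Galt = 0.902 × 32.90% / 14.25% = 2.0825
β_P = Σ w_i β_i = 0.32×0.6413 + 0.20×1.2512 + 0.29×0.4499 + 0.10×0.3361 + 0.09×2.0825 = 0.8070
E(R_P) = R_f + β_P × MRP = 3.39% + 0.8070 × 3.27% = 6.03%

6.03%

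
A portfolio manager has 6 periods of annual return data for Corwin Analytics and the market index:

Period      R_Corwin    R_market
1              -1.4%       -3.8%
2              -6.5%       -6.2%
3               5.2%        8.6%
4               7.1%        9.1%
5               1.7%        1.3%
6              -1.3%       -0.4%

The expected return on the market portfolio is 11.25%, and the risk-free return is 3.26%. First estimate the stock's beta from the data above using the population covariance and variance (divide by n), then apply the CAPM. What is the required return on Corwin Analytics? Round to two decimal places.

9.31%

Mean R_i = (-1.4 − 6.5 + 5.2 + 7.1 + 1.7 − 1.3) / 6 = 0.8000%
Mean R_m = (-3.8 − 6.2 + 8.6 + 9.1 + 1.3 − 0.4) / 6 = 1.4333%
Σ(R_i − R̄_i)(R_m − R̄_m) = 150.8000  ⇒  Cov = 150.8000 / 6 = 25.1333
Σ(R_m − R̄_m)² = 199.1733  ⇒  Var(R_m) = 199.1733 / 6 = 33.1956
β = Cov / Var(R_m) = 25.1333 / 33.1956 = 0.7571
MRP = 11.25% − 3.26% = 7.99%
E(R) = R_f + β × MRP = 3.26% + 0.7571 × 7.99% = 9.31%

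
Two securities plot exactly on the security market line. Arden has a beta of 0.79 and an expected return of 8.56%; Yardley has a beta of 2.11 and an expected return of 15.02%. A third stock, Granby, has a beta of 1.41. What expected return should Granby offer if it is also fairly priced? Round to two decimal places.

MRP (SML slope) = (15.02% − 8.56%) / (2.11 − 0.79) = 6.46% / 1.32 = 4.8939%
R_f (intercept) = 8.56% − 0.79 × 4.8939% = 4.6938%
E(R_Granby) = R_f + β × MRP = 4.6938% + 1.41 × 4.8939% = 11.59%

11.59%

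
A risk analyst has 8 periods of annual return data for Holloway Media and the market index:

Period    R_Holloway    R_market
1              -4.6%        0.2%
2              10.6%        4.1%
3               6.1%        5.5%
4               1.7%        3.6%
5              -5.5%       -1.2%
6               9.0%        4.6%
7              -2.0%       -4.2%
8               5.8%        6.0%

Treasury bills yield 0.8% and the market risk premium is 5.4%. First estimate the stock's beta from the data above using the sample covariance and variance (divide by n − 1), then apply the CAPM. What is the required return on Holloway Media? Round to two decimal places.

8.02%

Mean R_i = (-4.6 + 10.6 + 6.1 + 1.7 − 5.5 + 9.0 − 2.0 + 5.8) / 8 = 2.6375%
Mean R_m = (0.2 + 4.1 + 5.5 + 3.6 − 1.2 + 4.6 − 4.2 + 6.0) / 8 = 2.3250%
Σ(R_i − R̄_i)(R_m − R̄_m) = 124.3525  ⇒  Cov = 124.3525 / 7 = 17.7646
Σ(R_m − R̄_m)² = 93.0550  ⇒  Var(R_m) = 93.0550 / 7 = 13.2936
β = Cov / Var(R_m) = 17.7646 / 13.2936 = 1.3363
E(R) = R_f + β × MRP = 0.8% + 1.3363 × 5.4% = 8.02%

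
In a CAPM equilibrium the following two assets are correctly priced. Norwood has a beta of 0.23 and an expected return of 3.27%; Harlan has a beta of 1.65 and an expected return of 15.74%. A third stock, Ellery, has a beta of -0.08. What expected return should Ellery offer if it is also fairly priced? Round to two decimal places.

MRP (SML slope) = (15.74% − 3.27%) / (1.65 − 0.23) = 12.47% / 1.42 = 8.7817%
R_f (intercept) = 3.27% − 0.23 × 8.7817% = 1.2502%
E(R_Ellery) = R_f + β × MRP = 1.2502% + -0.08 × 8.7817% = 0.55%

0.55%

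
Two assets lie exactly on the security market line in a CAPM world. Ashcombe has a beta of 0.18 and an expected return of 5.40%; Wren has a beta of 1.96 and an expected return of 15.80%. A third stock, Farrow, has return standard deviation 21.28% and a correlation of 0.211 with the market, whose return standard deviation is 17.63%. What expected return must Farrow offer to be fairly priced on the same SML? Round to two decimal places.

MRP = (15.80% − 5.40%) / (1.96 − 0.18) = 5.8427%
R_f = 5.40% − 0.18 × 5.8427% = 4.3483%
β_Farrow = ρ·σ_i/σ_m = 0.211 × 21.28 / 17.63 = 0.2547
E(R_Farrow) = R_f + β × MRP = 4.3483% + 0.2547 × 5.8427% = 5.84%

5.84%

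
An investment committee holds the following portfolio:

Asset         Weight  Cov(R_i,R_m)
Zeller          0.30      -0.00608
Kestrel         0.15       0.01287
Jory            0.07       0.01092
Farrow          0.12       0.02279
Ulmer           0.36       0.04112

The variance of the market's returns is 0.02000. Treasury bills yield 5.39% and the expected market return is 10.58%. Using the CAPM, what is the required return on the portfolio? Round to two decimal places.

10.17%

β_Zeller = -0.00608 / 0.02000 = -0.3040
β_Kestrel = 0.01287 / 0.02000 = 0.6435
β_Jory = 0.01092 / 0.02000 = 0.5460
β_Farrow = 0.02279 / 0.02000 = 1.1395
β_Ulmer = 0.04112 / 0.02000 = 2.0560
β_P = Σ w_i β_i = 0.30×-0.3040 + 0.15×0.6435 + 0.07×0.5460 + 0.12×1.1395 + 0.36×2.0560 = 0.9204
MRP = 10.58% − 5.39% = 5.19%
E(R_P) = R_f + β_P × MRP = 5.39% + 0.9204 × 5.19% = 10.17%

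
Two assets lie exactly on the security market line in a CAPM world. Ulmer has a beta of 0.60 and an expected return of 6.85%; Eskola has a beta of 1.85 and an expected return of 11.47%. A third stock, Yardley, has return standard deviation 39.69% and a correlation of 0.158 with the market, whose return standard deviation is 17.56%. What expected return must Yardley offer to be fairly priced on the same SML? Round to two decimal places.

MRP = (11.47% − 6.85%) / (1.85 − 0.60) = 3.6960%
R_f = 6.85% − 0.60 × 3.6960% = 4.6324%
β_Yardley = ρ·σ_i/σ_m = 0.158 × 39.69 / 17.56 = 0.3571
E(R_Yardley) = R_f + β × MRP = 4.6324% + 0.3571 × 3.6960% = 5.95%

5.95%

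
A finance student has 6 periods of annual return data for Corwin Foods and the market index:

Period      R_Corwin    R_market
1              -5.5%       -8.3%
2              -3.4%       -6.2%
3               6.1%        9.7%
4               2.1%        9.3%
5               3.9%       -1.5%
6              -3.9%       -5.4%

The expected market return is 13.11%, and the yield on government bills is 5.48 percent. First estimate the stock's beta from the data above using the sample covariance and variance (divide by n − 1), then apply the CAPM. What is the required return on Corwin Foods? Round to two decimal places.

Mean R_i = (-5.5 − 3.4 + 6.1 + 2.1 + 3.9 − 3.9) / 6 = -0.1167%
Mean R_m = (-8.3 − 6.2 + 9.7 + 9.3 − 1.5 − 5.4) / 6 = -0.4000%
Σ(R_i − R̄_i)(R_m − R̄_m) = 160.3600  ⇒  Cov = 160.3600 / 5 = 32.0720
Σ(R_m − R̄_m)² = 318.3600  ⇒  Var(R_m) = 318.3600 / 5 = 63.6720
β = Cov / Var(R_m) = 32.0720 / 63.6720 = 0.5037
MRP = 13.11% − 5.48% = 7.63%
E(R) = R_f + β × MRP = 5.48% + 0.5037 × 7.63% = 9.32%

9.32%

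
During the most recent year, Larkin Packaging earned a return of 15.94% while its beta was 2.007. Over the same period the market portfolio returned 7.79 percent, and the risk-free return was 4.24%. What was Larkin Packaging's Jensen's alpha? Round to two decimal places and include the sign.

Market excess return = 7.79% − 4.24% = 3.55%
CAPM benchmark = R_f + β(R_m − R_f) = 4.24% + 2.007 × 3.55% = 11.36485%
α = actual − benchmark = 15.94% − 11.36485% = +4.58%

+4.58%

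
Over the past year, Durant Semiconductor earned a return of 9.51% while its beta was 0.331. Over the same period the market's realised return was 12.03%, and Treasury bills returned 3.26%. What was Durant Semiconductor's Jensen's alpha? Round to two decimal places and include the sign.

Market excess return = 12.03% − 3.26% = 8.77%
CAPM benchmark = R_f + β(R_m − R_f) = 3.26% + 0.331 × 8.77% = 6.16287%
α = actual − benchmark = 9.51% − 6.16287% = +3.35%

+3.35%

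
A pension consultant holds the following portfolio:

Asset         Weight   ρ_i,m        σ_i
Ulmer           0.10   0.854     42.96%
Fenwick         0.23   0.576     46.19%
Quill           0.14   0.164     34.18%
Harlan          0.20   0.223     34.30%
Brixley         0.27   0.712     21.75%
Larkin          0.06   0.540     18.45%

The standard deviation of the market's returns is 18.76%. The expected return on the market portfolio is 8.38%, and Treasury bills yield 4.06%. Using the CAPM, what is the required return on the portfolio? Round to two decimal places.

β_Ulmer = 0.854 × 42.96% / 18.76% = 1.9556
β_Fenwick = 0.576 × 46.19% / 18.76% = 1.4182
β_Quill = 0.164 × 34.18% / 18.76% = 0.2988
β_Harlan = 0.223 × 34.30% / 18.76% = 0.4077
β_Brixley = 0.712 × 21.75% / 18.76% = 0.8255
β_Larkin = 0.540 × 18.45% / 18.76% = 0.5311
β_P = Σ w_i β_i = 0.10×1.9556 + 0.23×1.4182 + 0.14×0.2988 + 0.20×0.4077 + 0.27×0.8255 + 0.06×0.5311 = 0.8999
MRP = 8.38% − 4.06% = 4.32%
E(R_P) = R_f + β_P × MRP = 4.06% + 0.8999 × 4.32% = 7.95%

7.95%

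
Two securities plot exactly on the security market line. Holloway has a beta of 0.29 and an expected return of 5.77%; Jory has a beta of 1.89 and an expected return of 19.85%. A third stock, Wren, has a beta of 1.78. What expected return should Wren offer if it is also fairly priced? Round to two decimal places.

MRP (SML slope) = (19.85% − 5.77%) / (1.89 − 0.29) = 14.08% / 1.60 = 8.8000%
R_f (intercept) = 5.77% − 0.29 × 8.8000% = 3.2180%
E(R_Wren) = R_f + β × MRP = 3.2180% + 1.78 × 8.8000% = 18.88%

18.88%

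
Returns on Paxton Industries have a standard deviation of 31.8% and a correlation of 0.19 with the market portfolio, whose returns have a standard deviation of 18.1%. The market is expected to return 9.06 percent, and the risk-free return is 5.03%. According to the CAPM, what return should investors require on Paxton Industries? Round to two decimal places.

6.38%

β = ρ × σ_i / σ_m = 0.19 × 31.8% / 18.1% = 0.3338
MRP = 9.06% − 5.03% = 4.03%
E(R) = 5.03% + 0.3338 × 4.03% = 6.38%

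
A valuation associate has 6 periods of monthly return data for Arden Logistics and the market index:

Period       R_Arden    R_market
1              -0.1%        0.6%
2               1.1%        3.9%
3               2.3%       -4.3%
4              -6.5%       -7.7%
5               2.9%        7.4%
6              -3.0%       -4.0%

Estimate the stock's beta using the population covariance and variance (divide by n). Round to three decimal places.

0.469

Mean R_i = (-0.1 + 1.1 + 2.3 − 6.5 + 2.9 − 3.0) / 6 = -0.5500%
Mean R_m = (0.6 + 3.9 − 4.3 − 7.7 + 7.4 − 4.0) / 6 = -0.6833%
Σ(R_i − R̄_i)(R_m − R̄_m) = 75.5950  ⇒  Cov = 75.5950 / 6 = 12.5992
Σ(R_m − R̄_m)² = 161.3083  ⇒  Var(R_m) = 161.3083 / 6 = 26.8847
β = Cov / Var(R_m) = 12.5992 / 26.8847 = 0.4686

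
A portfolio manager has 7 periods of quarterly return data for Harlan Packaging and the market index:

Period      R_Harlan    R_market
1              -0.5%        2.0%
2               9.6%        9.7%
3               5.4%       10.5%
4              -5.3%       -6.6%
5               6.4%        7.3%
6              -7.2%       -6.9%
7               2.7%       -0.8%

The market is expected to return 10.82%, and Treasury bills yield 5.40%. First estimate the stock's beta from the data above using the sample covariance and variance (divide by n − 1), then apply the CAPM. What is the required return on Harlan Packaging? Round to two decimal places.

9.70%

Mean R_i = (-0.5 + 9.6 + 5.4 − 5.3 + 6.4 − 7.2 + 2.7) / 7 = 1.5857%
Mean R_m = (2.0 + 9.7 + 10.5 − 6.6 + 7.3 − 6.9 − 0.8) / 7 = 2.1714%
Σ(R_i − R̄_i)(R_m − R̄_m) = 253.9371  ⇒  Cov = 253.9371 / 6 = 42.3229
Σ(R_m − R̄_m)² = 320.4343  ⇒  Var(R_m) = 320.4343 / 6 = 53.4057
β = Cov / Var(R_m) = 42.3229 / 53.4057 = 0.7925
MRP = 10.82% − 5.40% = 5.42%
E(R) = R_f + β × MRP = 5.40% + 0.7925 × 5.42% = 9.70%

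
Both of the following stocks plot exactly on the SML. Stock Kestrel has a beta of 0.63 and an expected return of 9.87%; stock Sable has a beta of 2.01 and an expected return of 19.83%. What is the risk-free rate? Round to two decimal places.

Both satisfy E(R) = R_f + β·MRP, so the slope of the SML is
MRP = (19.83% − 9.87%) / (2.01 − 0.63) = 9.96% / 1.38 = 7.2174%
R_f = E(R_Kestrel) − β_Kestrel·MRP = 9.87% − 0.63 × 7.2174% = 5.3230%

5.32%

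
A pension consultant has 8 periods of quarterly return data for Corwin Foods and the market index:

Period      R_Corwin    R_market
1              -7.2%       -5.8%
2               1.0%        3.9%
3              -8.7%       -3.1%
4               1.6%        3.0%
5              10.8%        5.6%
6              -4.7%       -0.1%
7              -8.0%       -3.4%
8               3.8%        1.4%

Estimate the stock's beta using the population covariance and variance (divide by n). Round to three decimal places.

Mean R_i = (-7.2 + 1.0 − 8.7 + 1.6 + 10.8 − 4.7 − 8.0 + 3.8) / 8 = -1.4250%
Mean R_m = (-5.8 + 3.9 − 3.1 + 3.0 + 5.6 − 0.1 − 3.4 + 1.4) / 8 = 0.1875%
Σ(R_i − R̄_i)(R_m − R̄_m) = 173.0375  ⇒  Cov = 173.0375 / 8 = 21.6297
Σ(R_m − R̄_m)² = 112.0688  ⇒  Var(R_m) = 112.0688 / 8 = 14.0086
β = Cov / Var(R_m) = 21.6297 / 14.0086 = 1.5440

1.544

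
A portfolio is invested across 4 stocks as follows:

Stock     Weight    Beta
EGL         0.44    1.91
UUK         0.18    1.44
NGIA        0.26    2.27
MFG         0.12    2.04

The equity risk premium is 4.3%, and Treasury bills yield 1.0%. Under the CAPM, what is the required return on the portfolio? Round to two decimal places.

β_P = Σ w_i β_i = 0.44×1.91 + 0.18×1.44 + 0.26×2.27 + 0.12×2.04 = 1.9346
E(R_P) = R_f + β_P × MRP = 1.0% + 1.9346 × 4.3% = 9.32%

9.32%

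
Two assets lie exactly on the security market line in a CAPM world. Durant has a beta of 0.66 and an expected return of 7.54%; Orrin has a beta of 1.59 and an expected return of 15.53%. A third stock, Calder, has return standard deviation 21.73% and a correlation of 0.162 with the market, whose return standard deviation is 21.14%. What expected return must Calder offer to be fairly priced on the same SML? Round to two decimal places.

MRP = (15.53% − 7.54%) / (1.59 − 0.66) = 8.5914%
R_f = 7.54% − 0.66 × 8.5914% = 1.8697%
β_Calder = ρ·σ_i/σ_m = 0.162 × 21.73 / 21.14 = 0.1665
E(R_Calder) = R_f + β × MRP = 1.8697% + 0.1665 × 8.5914% = 3.30%

3.30%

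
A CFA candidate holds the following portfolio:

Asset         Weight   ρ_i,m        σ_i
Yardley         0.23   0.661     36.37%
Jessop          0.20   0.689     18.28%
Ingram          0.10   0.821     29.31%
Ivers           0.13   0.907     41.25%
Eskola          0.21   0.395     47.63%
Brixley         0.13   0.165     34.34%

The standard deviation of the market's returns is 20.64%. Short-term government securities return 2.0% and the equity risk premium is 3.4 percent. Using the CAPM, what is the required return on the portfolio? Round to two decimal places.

5.30%

β_Yardley = 0.661 × 36.37% / 20.64% = 1.1648
β_Jessop = 0.689 × 18.28% / 20.64% = 0.6102
β_Ingram = 0.821 × 29.31% / 20.64% = 1.1659
β_Ivers = 0.907 × 41.25% / 20.64% = 1.8127
β_Eskola = 0.395 × 47.63% / 20.64% = 0.9115
β_Brixley = 0.165 × 34.34% / 20.64% = 0.2745
β_P = Σ w_i β_i = 0.23×1.1648 + 0.20×0.6102 + 0.10×1.1659 + 0.13×1.8127 + 0.21×0.9115 + 0.13×0.2745 = 0.9693
E(R_P) = R_f + β_P × MRP = 2.0% + 0.9693 × 3.4% = 5.30%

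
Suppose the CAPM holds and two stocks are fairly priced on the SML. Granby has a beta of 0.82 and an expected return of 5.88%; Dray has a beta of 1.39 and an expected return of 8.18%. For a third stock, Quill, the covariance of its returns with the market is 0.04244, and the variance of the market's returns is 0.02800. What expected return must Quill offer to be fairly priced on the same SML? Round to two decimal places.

MRP = (8.18% − 5.88%) / (1.39 − 0.82) = 4.0351%
R_f = 5.88% − 0.82 × 4.0351% = 2.5712%
β_Quill = Cov / Var(R_m) = 0.04244 / 0.02800 = 1.5157
E(R_Quill) = R_f + β × MRP = 2.5712% + 1.5157 × 4.0351% = 8.69%

8.69%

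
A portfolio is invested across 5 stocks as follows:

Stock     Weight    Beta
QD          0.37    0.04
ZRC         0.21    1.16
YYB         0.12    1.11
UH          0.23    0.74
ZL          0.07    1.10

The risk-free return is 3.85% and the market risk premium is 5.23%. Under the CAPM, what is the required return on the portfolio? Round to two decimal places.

7.19%

β_P = Σ w_i β_i = 0.37×0.04 + 0.21×1.16 + 0.12×1.11 + 0.23×0.74 + 0.07×1.10 = 0.6388
E(R_P) = R_f + β_P × MRP = 3.85% + 0.6388 × 5.23% = 7.19%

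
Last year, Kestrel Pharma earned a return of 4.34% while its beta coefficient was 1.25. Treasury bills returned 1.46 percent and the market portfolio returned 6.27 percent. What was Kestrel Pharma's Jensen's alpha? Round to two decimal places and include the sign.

Market excess return = 6.27% − 1.46% = 4.81%
CAPM benchmark = R_f + β(R_m − R_f) = 1.46% + 1.25 × 4.81% = 7.4725%
α = actual − benchmark = 4.34% − 7.4725% = -3.13%

-3.13%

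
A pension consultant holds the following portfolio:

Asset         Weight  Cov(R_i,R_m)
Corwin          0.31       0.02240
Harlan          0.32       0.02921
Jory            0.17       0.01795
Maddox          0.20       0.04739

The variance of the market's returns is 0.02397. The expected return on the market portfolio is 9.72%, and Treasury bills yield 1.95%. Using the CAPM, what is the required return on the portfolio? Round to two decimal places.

β_Corwin = 0.02240 / 0.02397 = 0.9345
β_Harlan = 0.02921 / 0.02397 = 1.2186
β_Jory = 0.01795 / 0.02397 = 0.7489
β_Maddox = 0.04739 / 0.02397 = 1.9771
β_P = Σ w_i β_i = 0.31×0.9345 + 0.32×1.2186 + 0.17×0.7489 + 0.20×1.9771 = 1.2024
MRP = 9.72% − 1.95% = 7.77%
E(R_P) = R_f + β_P × MRP = 1.95% + 1.2024 × 7.77% = 11.29%

11.29%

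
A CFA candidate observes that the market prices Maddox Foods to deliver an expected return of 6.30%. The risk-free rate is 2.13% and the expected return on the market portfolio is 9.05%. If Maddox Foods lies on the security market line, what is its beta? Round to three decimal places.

MRP = 9.05% − 2.13% = 6.92%
β = (E(R) − R_f) / MRP = (6.30% − 2.13%) / 6.92% = 4.17% / 6.92% = 0.603

0.603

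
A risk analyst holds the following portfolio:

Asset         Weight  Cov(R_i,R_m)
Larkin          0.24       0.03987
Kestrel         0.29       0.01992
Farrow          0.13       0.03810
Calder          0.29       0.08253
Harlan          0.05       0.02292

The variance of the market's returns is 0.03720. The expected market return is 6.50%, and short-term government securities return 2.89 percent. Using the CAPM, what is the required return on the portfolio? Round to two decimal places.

7.29%

β_Larkin = 0.03987 / 0.03720 = 1.0718
β_Kestrel = 0.01992 / 0.03720 = 0.5355
β_Farrow = 0.03810 / 0.03720 = 1.0242
β_Calder = 0.08253 / 0.03720 = 2.2185
β_Harlan = 0.02292 / 0.03720 = 0.6161
β_P = Σ w_i β_i = 0.24×1.0718 + 0.29×0.5355 + 0.13×1.0242 + 0.29×2.2185 + 0.05×0.6161 = 1.2198
MRP = 6.50% − 2.89% = 3.61%
E(R_P) = R_f + β_P × MRP = 2.89% + 1.2198 × 3.61% = 7.29%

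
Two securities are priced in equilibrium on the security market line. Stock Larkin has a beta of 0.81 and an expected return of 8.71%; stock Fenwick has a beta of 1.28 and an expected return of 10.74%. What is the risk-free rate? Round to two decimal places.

5.21%

Both satisfy E(R) = R_f + β·MRP, so the slope of the SML is
MRP = (10.74% − 8.71%) / (1.28 − 0.81) = 2.03% / 0.47 = 4.3191%
R_f = E(R_Larkin) − β_Larkin·MRP = 8.71% − 0.81 × 4.3191% = 5.2115%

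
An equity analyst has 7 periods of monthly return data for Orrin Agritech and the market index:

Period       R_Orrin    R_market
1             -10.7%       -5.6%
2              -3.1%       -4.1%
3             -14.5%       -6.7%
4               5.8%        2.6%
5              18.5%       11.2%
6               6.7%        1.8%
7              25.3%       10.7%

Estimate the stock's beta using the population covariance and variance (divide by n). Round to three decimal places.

1.931

Mean R_i = (-10.7 − 3.1 − 14.5 + 5.8 + 18.5 + 6.7 + 25.3) / 7 = 4.0000%
Mean R_m = (-5.6 − 4.1 − 6.7 + 2.6 + 11.2 + 1.8 + 10.7) / 7 = 1.4143%
Σ(R_i − R̄_i)(R_m − R̄_m) = 635.2300  ⇒  Cov = 635.2300 / 7 = 90.7471
Σ(R_m − R̄_m)² = 328.9886  ⇒  Var(R_m) = 328.9886 / 7 = 46.9984
β = Cov / Var(R_m) = 90.7471 / 46.9984 = 1.9309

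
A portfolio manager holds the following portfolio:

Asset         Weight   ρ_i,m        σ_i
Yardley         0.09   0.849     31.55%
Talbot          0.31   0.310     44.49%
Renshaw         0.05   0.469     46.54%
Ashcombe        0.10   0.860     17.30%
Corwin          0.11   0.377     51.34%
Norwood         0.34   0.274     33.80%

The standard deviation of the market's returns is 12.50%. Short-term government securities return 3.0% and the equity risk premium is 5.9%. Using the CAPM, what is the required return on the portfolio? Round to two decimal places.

β_Yardley = 0.849 × 31.55% / 12.50% = 2.1429
β_Talbot = 0.310 × 44.49% / 12.50% = 1.1034
β_Renshaw = 0.469 × 46.54% / 12.50% = 1.7462
β_Ashcombe = 0.860 × 17.30% / 12.50% = 1.1902
β_Corwin = 0.377 × 51.34% / 12.50% = 1.5484
β_Norwood = 0.274 × 33.80% / 12.50% = 0.7409
β_P = Σ w_i β_i = 0.09×2.1429 + 0.31×1.1034 + 0.05×1.7462 + 0.10×1.1902 + 0.11×1.5484 + 0.34×0.7409 = 1.1635
E(R_P) = R_f + β_P × MRP = 3.0% + 1.1635 × 5.9% = 9.86%

9.86%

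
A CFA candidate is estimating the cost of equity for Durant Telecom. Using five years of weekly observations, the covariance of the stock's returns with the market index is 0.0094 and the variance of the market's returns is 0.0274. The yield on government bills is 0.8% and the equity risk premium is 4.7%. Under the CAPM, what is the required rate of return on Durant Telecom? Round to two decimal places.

2.41%

β = Cov(R_i, R_m) / Var(R_m) = 0.0094 / 0.0274 = 0.3431
E(R) = R_f + β × MRP = 0.8% + 0.3431 × 4.7% = 2.41%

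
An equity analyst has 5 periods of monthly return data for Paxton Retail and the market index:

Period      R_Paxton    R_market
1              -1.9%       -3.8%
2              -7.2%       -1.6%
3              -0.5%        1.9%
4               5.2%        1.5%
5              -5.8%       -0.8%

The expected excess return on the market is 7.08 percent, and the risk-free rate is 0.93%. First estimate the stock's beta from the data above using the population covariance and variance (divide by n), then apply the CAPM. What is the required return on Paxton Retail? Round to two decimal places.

8.84%

Mean R_i = (-1.9 − 7.2 − 0.5 + 5.2 − 5.8) / 5 = -2.0400%
Mean R_m = (-3.8 − 1.6 + 1.9 + 1.5 − 0.8) / 5 = -0.5600%
Σ(R_i − R̄_i)(R_m − R̄_m) = 24.5180  ⇒  Cov = 24.5180 / 5 = 4.9036
Σ(R_m − R̄_m)² = 21.9320  ⇒  Var(R_m) = 21.9320 / 5 = 4.3864
β = Cov / Var(R_m) = 4.9036 / 4.3864 = 1.1179
E(R) = R_f + β × MRP = 0.93% + 1.1179 × 7.08% = 8.84%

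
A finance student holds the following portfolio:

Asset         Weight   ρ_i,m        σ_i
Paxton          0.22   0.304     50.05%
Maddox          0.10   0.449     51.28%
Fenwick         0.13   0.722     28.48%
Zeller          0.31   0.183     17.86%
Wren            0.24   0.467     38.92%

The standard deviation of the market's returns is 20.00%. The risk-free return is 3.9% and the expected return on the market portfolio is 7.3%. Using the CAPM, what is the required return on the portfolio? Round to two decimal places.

β_Paxton = 0.304 × 50.05% / 20.00% = 0.7608
β_Maddox = 0.449 × 51.28% / 20.00% = 1.1512
β_Fenwick = 0.722 × 28.48% / 20.00% = 1.0281
β_Zeller = 0.183 × 17.86% / 20.00% = 0.1634
β_Wren = 0.467 × 38.92% / 20.00% = 0.9088
β_P = Σ w_i β_i = 0.22×0.7608 + 0.10×1.1512 + 0.13×1.0281 + 0.31×0.1634 + 0.24×0.9088 = 0.6849
MRP = 7.3% − 3.9% = 3.40%
E(R_P) = R_f + β_P × MRP = 3.9% + 0.6849 × 3.4% = 6.23%

6.23%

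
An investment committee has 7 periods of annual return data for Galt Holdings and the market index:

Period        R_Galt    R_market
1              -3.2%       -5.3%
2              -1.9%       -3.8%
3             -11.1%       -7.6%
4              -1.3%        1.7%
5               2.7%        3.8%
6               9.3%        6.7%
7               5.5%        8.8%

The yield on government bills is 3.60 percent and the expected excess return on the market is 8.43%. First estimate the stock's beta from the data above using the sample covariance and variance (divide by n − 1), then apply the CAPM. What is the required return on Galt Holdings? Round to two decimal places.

11.67%

Mean R_i = (-3.2 − 1.9 − 11.1 − 1.3 + 2.7 + 9.3 + 5.5) / 7 = 0.0000%
Mean R_m = (-5.3 − 3.8 − 7.6 + 1.7 + 3.8 + 6.7 + 8.8) / 7 = 0.6143%
Σ(R_i − R̄_i)(R_m − R̄_m) = 227.3000  ⇒  Cov = 227.3000 / 6 = 37.8833
Σ(R_m − R̄_m)² = 237.3086  ⇒  Var(R_m) = 237.3086 / 6 = 39.5514
β = Cov / Var(R_m) = 37.8833 / 39.5514 = 0.9578
E(R) = R_f + β × MRP = 3.60% + 0.9578 × 8.43% = 11.67%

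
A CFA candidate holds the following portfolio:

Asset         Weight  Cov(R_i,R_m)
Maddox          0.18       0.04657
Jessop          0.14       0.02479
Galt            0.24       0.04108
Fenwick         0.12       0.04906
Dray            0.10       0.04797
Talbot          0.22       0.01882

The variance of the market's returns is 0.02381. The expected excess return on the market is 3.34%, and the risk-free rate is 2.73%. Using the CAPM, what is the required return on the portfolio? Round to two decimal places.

β_Maddox = 0.04657 / 0.02381 = 1.9559
β_Jessop = 0.02479 / 0.02381 = 1.0412
β_Galt = 0.04108 / 0.02381 = 1.7253
β_Fenwick = 0.04906 / 0.02381 = 2.0605
β_Dray = 0.04797 / 0.02381 = 2.0147
β_Talbot = 0.01882 / 0.02381 = 0.7904
β_P = Σ w_i β_i = 0.18×1.9559 + 0.14×1.0412 + 0.24×1.7253 + 0.12×2.0605 + 0.10×2.0147 + 0.22×0.7904 = 1.5345
E(R_P) = R_f + β_P × MRP = 2.73% + 1.5345 × 3.34% = 7.86%

7.86%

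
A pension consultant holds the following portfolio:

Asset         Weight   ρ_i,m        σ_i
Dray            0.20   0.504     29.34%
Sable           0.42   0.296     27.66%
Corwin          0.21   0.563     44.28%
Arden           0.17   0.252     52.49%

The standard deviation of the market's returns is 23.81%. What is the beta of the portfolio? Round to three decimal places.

0.583

β_Dray = 0.504 × 29.34% / 23.81% = 0.6211
β_Sable = 0.296 × 27.66% / 23.81% = 0.3439
β_Corwin = 0.563 × 44.28% / 23.81% = 1.0470
β_Arden = 0.252 × 52.49% / 23.81% = 0.5555
β_P = Σ w_i β_i = 0.20×0.6211 + 0.42×0.3439 + 0.21×1.0470 + 0.17×0.5555 = 0.5830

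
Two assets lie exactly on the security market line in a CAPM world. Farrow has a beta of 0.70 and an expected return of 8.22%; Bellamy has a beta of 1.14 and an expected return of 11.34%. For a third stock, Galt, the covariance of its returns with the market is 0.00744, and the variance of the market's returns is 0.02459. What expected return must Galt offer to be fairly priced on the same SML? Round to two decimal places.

5.40%

MRP = (11.34% − 8.22%) / (1.14 − 0.70) = 7.0909%
R_f = 8.22% − 0.70 × 7.0909% = 3.2564%
β_Galt = Cov / Var(R_m) = 0.00744 / 0.02459 = 0.3026
E(R_Galt) = R_f + β × MRP = 3.2564% + 0.3026 × 7.0909% = 5.40%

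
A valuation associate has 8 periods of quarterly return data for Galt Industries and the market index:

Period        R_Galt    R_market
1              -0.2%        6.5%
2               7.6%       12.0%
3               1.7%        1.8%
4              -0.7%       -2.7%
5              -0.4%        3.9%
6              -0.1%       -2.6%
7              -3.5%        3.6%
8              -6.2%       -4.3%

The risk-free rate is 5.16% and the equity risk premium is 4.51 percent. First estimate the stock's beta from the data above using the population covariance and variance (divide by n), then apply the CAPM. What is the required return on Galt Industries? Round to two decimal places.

7.57%

Mean R_i = (-0.2 + 7.6 + 1.7 − 0.7 − 0.4 − 0.1 − 3.5 − 6.2) / 8 = -0.2250%
Mean R_m = (6.5 + 12.0 + 1.8 − 2.7 + 3.9 − 2.6 + 3.6 − 4.3) / 8 = 2.2750%
Σ(R_i − R̄_i)(R_m − R̄_m) = 111.7050  ⇒  Cov = 111.7050 / 8 = 13.9631
Σ(R_m − R̄_m)² = 208.7950  ⇒  Var(R_m) = 208.7950 / 8 = 26.0994
β = Cov / Var(R_m) = 13.9631 / 26.0994 = 0.5350
E(R) = R_f + β × MRP = 5.16% + 0.5350 × 4.51% = 7.57%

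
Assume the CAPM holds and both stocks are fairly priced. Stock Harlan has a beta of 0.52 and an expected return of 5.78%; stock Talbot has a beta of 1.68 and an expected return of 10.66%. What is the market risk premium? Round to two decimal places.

4.21%

Both satisfy E(R) = R_f + β·MRP, so the slope of the SML is
MRP = (10.66% − 5.78%) / (1.68 − 0.52) = 4.88% / 1.16 = 4.2069%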